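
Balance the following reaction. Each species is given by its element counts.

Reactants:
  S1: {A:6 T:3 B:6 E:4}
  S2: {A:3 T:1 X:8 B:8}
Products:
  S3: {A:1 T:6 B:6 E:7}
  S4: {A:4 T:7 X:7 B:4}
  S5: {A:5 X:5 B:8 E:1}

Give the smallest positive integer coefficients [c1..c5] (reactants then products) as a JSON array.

Coefficients: [3, 4, 1, 1, 5]

A: 3·6+4·3 = 30 | 1·1+1·4+5·5 = 30
T: 3·3+4·1 = 13 | 1·6+1·7+5·0 = 13
X: 3·0+4·8 = 32 | 1·0+1·7+5·5 = 32
B: 3·6+4·8 = 50 | 1·6+1·4+5·8 = 50
E: 3·4+4·0 = 12 | 1·7+1·0+5·1 = 12
gcd(3,4,1,1,5) = 1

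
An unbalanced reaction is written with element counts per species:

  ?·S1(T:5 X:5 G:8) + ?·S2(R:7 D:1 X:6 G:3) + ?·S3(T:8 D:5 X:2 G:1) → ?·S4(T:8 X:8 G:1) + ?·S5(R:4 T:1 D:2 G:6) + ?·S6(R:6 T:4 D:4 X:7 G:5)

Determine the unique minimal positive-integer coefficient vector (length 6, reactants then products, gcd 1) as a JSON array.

R: 3·0+6·7+4·0 = 42 | 3·0+3·4+5·6 = 42
T: 3·5+6·0+4·8 = 47 | 3·8+3·1+5·4 = 47
D: 3·0+6·1+4·5 = 26 | 3·0+3·2+5·4 = 26
X: 3·5+6·6+4·2 = 59 | 3·8+3·0+5·7 = 59
G: 3·8+6·3+4·1 = 46 | 3·1+3·6+5·5 = 46
gcd(3,6,4,3,3,5) = 1

Coefficients: [3, 6, 4, 3, 3, 5]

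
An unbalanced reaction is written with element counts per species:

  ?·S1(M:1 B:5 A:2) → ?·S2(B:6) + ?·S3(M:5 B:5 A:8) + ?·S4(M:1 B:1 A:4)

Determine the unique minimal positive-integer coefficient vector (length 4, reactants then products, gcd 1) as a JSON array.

Coefficients: [6, 4, 1, 1]

M: 6·1 = 6 | 4·0+1·5+1·1 = 6
B: 6·5 = 30 | 4·6+1·5+1·1 = 30
A: 6·2 = 12 | 4·0+1·8+1·4 = 12
gcd(6,4,1,1) = 1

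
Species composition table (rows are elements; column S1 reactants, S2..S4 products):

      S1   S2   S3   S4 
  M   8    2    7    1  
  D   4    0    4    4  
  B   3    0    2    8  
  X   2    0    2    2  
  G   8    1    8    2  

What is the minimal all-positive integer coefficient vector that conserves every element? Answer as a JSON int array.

Coefficients: [6, 6, 5, 1]

M: 6·8 = 48 | 6·2+5·7+1·1 = 48
D: 6·4 = 24 | 6·0+5·4+1·4 = 24
B: 6·3 = 18 | 6·0+5·2+1·8 = 18
X: 6·2 = 12 | 6·0+5·2+1·2 = 12
G: 6·8 = 48 | 6·1+5·8+1·2 = 48
gcd(6,6,5,1) = 1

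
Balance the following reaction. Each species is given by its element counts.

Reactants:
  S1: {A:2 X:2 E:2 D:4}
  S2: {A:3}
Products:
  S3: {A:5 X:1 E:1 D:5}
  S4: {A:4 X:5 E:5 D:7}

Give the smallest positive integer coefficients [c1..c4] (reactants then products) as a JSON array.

Coefficients: [3, 1, 1, 1]

A: 3·2+1·3 = 9 | 1·5+1·4 = 9
X: 3·2+1·0 = 6 | 1·1+1·5 = 6
E: 3·2+1·0 = 6 | 1·1+1·5 = 6
D: 3·4+1·0 = 12 | 1·5+1·7 = 12
gcd(3,1,1,1) = 1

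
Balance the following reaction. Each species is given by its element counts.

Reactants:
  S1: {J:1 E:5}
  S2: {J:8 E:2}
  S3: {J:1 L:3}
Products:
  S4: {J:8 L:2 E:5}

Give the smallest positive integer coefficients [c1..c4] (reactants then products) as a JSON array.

Coefficients: [4, 5, 4, 6]

J: 4·1+5·8+4·1 = 48 | 6·8 = 48
L: 4·0+5·0+4·3 = 12 | 6·2 = 12
E: 4·5+5·2+4·0 = 30 | 6·5 = 30
gcd(4,5,4,6) = 1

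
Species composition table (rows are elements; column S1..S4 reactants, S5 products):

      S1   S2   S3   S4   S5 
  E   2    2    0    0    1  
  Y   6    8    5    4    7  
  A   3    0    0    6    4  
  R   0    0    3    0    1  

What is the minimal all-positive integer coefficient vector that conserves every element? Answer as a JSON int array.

E: 2·2+1·2+2·0+3·0 = 6 | 6·1 = 6
Y: 2·6+1·8+2·5+3·4 = 42 | 6·7 = 42
A: 2·3+1·0+2·0+3·6 = 24 | 6·4 = 24
R: 2·0+1·0+2·3+3·0 = 6 | 6·1 = 6
gcd(2,1,2,3,6) = 1

Coefficients: [2, 1, 2, 3, 6]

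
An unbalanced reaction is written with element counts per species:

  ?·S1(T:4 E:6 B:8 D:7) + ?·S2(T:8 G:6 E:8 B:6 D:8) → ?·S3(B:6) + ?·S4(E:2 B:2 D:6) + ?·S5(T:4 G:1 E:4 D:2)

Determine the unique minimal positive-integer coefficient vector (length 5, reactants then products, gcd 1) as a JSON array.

Coefficients: [4, 1, 5, 4, 6]

T: 4·4+1·8 = 24 | 5·0+4·0+6·4 = 24
G: 4·0+1·6 = 6 | 5·0+4·0+6·1 = 6
E: 4·6+1·8 = 32 | 5·0+4·2+6·4 = 32
B: 4·8+1·6 = 38 | 5·6+4·2+6·0 = 38
D: 4·7+1·8 = 36 | 5·0+4·6+6·2 = 36
gcd(4,1,5,4,6) = 1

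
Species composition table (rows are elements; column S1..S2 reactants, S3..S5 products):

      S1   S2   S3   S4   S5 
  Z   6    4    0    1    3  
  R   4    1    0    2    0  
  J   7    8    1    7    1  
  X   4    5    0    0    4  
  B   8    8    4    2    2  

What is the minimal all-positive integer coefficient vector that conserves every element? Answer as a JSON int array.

Z: 1·6+4·4 = 22 | 5·0+4·1+6·3 = 22
R: 1·4+4·1 = 8 | 5·0+4·2+6·0 = 8
J: 1·7+4·8 = 39 | 5·1+4·7+6·1 = 39
X: 1·4+4·5 = 24 | 5·0+4·0+6·4 = 24
B: 1·8+4·8 = 40 | 5·4+4·2+6·2 = 40
gcd(1,4,5,4,6) = 1

Coefficients: [1, 4, 5, 4, 6]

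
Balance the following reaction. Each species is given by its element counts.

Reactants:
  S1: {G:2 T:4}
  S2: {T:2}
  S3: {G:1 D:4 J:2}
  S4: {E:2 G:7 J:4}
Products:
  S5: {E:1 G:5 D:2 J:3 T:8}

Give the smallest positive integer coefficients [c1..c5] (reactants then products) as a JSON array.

Coefficients: [1, 6, 1, 1, 2]

E: 1·0+6·0+1·0+1·2 = 2 | 2·1 = 2
G: 1·2+6·0+1·1+1·7 = 10 | 2·5 = 10
D: 1·0+6·0+1·4+1·0 = 4 | 2·2 = 4
J: 1·0+6·0+1·2+1·4 = 6 | 2·3 = 6
T: 1·4+6·2+1·0+1·0 = 16 | 2·8 = 16
gcd(1,6,1,1,2) = 1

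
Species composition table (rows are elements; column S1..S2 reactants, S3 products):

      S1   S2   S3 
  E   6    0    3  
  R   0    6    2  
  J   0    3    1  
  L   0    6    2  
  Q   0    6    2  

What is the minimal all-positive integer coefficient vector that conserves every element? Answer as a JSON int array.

E: 3·6+2·0 = 18 | 6·3 = 18
R: 3·0+2·6 = 12 | 6·2 = 12
J: 3·0+2·3 = 6 | 6·1 = 6
L: 3·0+2·6 = 12 | 6·2 = 12
Q: 3·0+2·6 = 12 | 6·2 = 12
gcd(3,2,6) = 1

Coefficients: [3, 2, 6]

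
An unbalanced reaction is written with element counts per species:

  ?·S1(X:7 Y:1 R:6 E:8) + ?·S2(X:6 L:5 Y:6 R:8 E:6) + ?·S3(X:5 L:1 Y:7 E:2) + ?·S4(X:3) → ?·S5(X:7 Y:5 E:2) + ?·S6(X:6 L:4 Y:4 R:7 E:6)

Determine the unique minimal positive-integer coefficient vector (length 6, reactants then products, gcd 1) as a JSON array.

X: 1·7+1·6+3·5+4·3 = 40 | 4·7+2·6 = 40
L: 1·0+1·5+3·1+4·0 = 8 | 4·0+2·4 = 8
Y: 1·1+1·6+3·7+4·0 = 28 | 4·5+2·4 = 28
R: 1·6+1·8+3·0+4·0 = 14 | 4·0+2·7 = 14
E: 1·8+1·6+3·2+4·0 = 20 | 4·2+2·6 = 20
gcd(1,1,3,4,4,2) = 1

Coefficients: [1, 1, 3, 4, 4, 2]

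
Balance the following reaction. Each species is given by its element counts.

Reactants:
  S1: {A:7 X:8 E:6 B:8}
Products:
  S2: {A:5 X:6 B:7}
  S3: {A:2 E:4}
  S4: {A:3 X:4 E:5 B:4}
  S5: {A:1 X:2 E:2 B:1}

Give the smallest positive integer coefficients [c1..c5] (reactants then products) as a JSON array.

A: 4·7 = 28 | 3·5+2·2+2·3+3·1 = 28
X: 4·8 = 32 | 3·6+2·0+2·4+3·2 = 32
E: 4·6 = 24 | 3·0+2·4+2·5+3·2 = 24
B: 4·8 = 32 | 3·7+2·0+2·4+3·1 = 32
gcd(4,3,2,2,3) = 1

Coefficients: [4, 3, 2, 2, 3]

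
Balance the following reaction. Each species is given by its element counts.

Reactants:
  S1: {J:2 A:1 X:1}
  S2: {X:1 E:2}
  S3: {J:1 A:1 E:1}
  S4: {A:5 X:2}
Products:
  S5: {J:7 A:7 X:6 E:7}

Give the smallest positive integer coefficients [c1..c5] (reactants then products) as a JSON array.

J: 5·2+5·0+4·1+1·0 = 14 | 2·7 = 14
A: 5·1+5·0+4·1+1·5 = 14 | 2·7 = 14
X: 5·1+5·1+4·0+1·2 = 12 | 2·6 = 12
E: 5·0+5·2+4·1+1·0 = 14 | 2·7 = 14
gcd(5,5,4,1,2) = 1

Coefficients: [5, 5, 4, 1, 2]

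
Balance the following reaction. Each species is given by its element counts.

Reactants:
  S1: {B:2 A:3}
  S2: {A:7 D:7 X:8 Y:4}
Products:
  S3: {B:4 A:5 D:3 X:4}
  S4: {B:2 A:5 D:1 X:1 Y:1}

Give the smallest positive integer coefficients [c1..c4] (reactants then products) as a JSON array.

B: 6·2+1·0 = 12 | 1·4+4·2 = 12
A: 6·3+1·7 = 25 | 1·5+4·5 = 25
D: 6·0+1·7 = 7 | 1·3+4·1 = 7
X: 6·0+1·8 = 8 | 1·4+4·1 = 8
Y: 6·0+1·4 = 4 | 1·0+4·1 = 4
gcd(6,1,1,4) = 1

Coefficients: [6, 1, 1, 4]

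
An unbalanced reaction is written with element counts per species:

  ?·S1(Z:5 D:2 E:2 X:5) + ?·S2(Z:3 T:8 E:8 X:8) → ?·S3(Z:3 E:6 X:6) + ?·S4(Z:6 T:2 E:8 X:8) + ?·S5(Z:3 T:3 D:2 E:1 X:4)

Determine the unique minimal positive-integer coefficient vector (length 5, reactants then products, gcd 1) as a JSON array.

Z: 6·5+3·3 = 39 | 1·3+3·6+6·3 = 39
T: 6·0+3·8 = 24 | 1·0+3·2+6·3 = 24
D: 6·2+3·0 = 12 | 1·0+3·0+6·2 = 12
E: 6·2+3·8 = 36 | 1·6+3·8+6·1 = 36
X: 6·5+3·8 = 54 | 1·6+3·8+6·4 = 54
gcd(6,3,1,3,6) = 1

Coefficients: [6, 3, 1, 3, 6]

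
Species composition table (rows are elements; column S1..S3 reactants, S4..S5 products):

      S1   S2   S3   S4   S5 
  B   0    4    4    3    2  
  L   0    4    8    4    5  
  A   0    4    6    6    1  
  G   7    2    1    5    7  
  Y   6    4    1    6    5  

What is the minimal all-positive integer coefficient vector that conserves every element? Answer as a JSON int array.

B: 6·0+1·4+4·4 = 20 | 4·3+4·2 = 20
L: 6·0+1·4+4·8 = 36 | 4·4+4·5 = 36
A: 6·0+1·4+4·6 = 28 | 4·6+4·1 = 28
G: 6·7+1·2+4·1 = 48 | 4·5+4·7 = 48
Y: 6·6+1·4+4·1 = 44 | 4·6+4·5 = 44
gcd(6,1,4,4,4) = 1

Coefficients: [6, 1, 4, 4, 4]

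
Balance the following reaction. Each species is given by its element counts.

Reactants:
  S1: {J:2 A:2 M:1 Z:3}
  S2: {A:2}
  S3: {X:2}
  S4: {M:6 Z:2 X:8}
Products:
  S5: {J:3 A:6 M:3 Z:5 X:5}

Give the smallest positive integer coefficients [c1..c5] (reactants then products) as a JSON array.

Coefficients: [6, 6, 6, 1, 4]

J: 6·2+6·0+6·0+1·0 = 12 | 4·3 = 12
A: 6·2+6·2+6·0+1·0 = 24 | 4·6 = 24
M: 6·1+6·0+6·0+1·6 = 12 | 4·3 = 12
Z: 6·3+6·0+6·0+1·2 = 20 | 4·5 = 20
X: 6·0+6·0+6·2+1·8 = 20 | 4·5 = 20
gcd(6,6,6,1,4) = 1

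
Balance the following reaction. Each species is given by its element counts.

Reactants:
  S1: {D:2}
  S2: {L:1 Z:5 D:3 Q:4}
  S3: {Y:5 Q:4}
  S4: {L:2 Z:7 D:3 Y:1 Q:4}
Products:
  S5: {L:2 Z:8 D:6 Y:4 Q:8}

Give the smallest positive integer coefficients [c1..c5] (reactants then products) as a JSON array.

L: 3·0+2·1+2·0+2·2 = 6 | 3·2 = 6
Z: 3·0+2·5+2·0+2·7 = 24 | 3·8 = 24
D: 3·2+2·3+2·0+2·3 = 18 | 3·6 = 18
Y: 3·0+2·0+2·5+2·1 = 12 | 3·4 = 12
Q: 3·0+2·4+2·4+2·4 = 24 | 3·8 = 24
gcd(3,2,2,2,3) = 1

Coefficients: [3, 2, 2, 2, 3]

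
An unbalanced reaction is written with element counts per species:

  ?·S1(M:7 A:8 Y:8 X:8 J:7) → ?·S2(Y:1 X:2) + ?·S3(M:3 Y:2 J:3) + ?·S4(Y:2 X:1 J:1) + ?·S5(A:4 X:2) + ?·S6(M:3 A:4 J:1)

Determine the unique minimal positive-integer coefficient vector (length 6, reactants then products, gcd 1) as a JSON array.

M: 3·7 = 21 | 6·0+5·3+4·0+4·0+2·3 = 21
A: 3·8 = 24 | 6·0+5·0+4·0+4·4+2·4 = 24
Y: 3·8 = 24 | 6·1+5·2+4·2+4·0+2·0 = 24
X: 3·8 = 24 | 6·2+5·0+4·1+4·2+2·0 = 24
J: 3·7 = 21 | 6·0+5·3+4·1+4·0+2·1 = 21
gcd(3,6,5,4,4,2) = 1

Coefficients: [3, 6, 5, 4, 4, 2]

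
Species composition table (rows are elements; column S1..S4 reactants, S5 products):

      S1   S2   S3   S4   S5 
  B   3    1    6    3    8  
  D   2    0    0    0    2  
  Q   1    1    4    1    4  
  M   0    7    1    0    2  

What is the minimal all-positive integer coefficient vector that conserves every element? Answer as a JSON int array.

B: 5·3+1·1+3·6+2·3 = 40 | 5·8 = 40
D: 5·2+1·0+3·0+2·0 = 10 | 5·2 = 10
Q: 5·1+1·1+3·4+2·1 = 20 | 5·4 = 20
M: 5·0+1·7+3·1+2·0 = 10 | 5·2 = 10
gcd(5,1,3,2,5) = 1

Coefficients: [5, 1, 3, 2, 5]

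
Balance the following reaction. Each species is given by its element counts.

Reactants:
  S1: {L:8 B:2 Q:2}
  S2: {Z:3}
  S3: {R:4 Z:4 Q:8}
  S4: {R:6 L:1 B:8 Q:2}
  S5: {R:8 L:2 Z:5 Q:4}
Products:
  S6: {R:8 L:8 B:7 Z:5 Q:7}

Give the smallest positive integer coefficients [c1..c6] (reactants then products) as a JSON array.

R: 5·0+4·0+2·4+4·6+2·8 = 48 | 6·8 = 48
L: 5·8+4·0+2·0+4·1+2·2 = 48 | 6·8 = 48
B: 5·2+4·0+2·0+4·8+2·0 = 42 | 6·7 = 42
Z: 5·0+4·3+2·4+4·0+2·5 = 30 | 6·5 = 30
Q: 5·2+4·0+2·8+4·2+2·4 = 42 | 6·7 = 42
gcd(5,4,2,4,2,6) = 1

Coefficients: [5, 4, 2, 4, 2, 6]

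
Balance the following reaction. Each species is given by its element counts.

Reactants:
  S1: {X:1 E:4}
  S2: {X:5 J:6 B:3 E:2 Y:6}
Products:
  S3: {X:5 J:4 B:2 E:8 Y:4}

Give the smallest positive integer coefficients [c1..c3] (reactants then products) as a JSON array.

X: 5·1+2·5 = 15 | 3·5 = 15
J: 5·0+2·6 = 12 | 3·4 = 12
B: 5·0+2·3 = 6 | 3·2 = 6
E: 5·4+2·2 = 24 | 3·8 = 24
Y: 5·0+2·6 = 12 | 3·4 = 12
gcd(5,2,3) = 1

Coefficients: [5, 2, 3]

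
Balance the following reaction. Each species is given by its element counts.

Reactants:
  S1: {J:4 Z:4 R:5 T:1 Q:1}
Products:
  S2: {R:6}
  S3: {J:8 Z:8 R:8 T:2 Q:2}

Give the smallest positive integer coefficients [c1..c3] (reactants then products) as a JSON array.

J: 6·4 = 24 | 1·0+3·8 = 24
Z: 6·4 = 24 | 1·0+3·8 = 24
R: 6·5 = 30 | 1·6+3·8 = 30
T: 6·1 = 6 | 1·0+3·2 = 6
Q: 6·1 = 6 | 1·0+3·2 = 6
gcd(6,1,3) = 1

Coefficients: [6, 1, 3]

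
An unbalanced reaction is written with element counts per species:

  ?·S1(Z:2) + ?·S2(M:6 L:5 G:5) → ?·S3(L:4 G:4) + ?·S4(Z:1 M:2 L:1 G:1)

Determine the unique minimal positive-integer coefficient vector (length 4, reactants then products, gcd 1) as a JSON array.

Z: 3·2+2·0 = 6 | 1·0+6·1 = 6
M: 3·0+2·6 = 12 | 1·0+6·2 = 12
L: 3·0+2·5 = 10 | 1·4+6·1 = 10
G: 3·0+2·5 = 10 | 1·4+6·1 = 10
gcd(3,2,1,6) = 1

Coefficients: [3, 2, 1, 6]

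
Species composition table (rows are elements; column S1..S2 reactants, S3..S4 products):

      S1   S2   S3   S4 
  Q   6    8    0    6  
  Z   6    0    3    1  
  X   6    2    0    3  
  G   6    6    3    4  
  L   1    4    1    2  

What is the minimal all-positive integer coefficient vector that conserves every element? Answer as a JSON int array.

Coefficients: [2, 3, 2, 6]

Q: 2·6+3·8 = 36 | 2·0+6·6 = 36
Z: 2·6+3·0 = 12 | 2·3+6·1 = 12
X: 2·6+3·2 = 18 | 2·0+6·3 = 18
G: 2·6+3·6 = 30 | 2·3+6·4 = 30
L: 2·1+3·4 = 14 | 2·1+6·2 = 14
gcd(2,3,2,6) = 1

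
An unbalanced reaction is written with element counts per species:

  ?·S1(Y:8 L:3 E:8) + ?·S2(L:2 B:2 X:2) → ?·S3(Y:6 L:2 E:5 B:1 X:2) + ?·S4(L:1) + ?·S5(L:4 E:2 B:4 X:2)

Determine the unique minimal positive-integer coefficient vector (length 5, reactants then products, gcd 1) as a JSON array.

Y: 3·8+6·0 = 24 | 4·6+5·0+2·0 = 24
L: 3·3+6·2 = 21 | 4·2+5·1+2·4 = 21
E: 3·8+6·0 = 24 | 4·5+5·0+2·2 = 24
B: 3·0+6·2 = 12 | 4·1+5·0+2·4 = 12
X: 3·0+6·2 = 12 | 4·2+5·0+2·2 = 12
gcd(3,6,4,5,2) = 1

Coefficients: [3, 6, 4, 5, 2]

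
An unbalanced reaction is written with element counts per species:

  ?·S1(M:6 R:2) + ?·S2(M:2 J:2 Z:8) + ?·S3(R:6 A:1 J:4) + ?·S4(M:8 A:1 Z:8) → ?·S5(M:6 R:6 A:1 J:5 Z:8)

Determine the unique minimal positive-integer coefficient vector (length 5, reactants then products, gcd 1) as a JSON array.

M: 3·6+5·2+5·0+1·8 = 36 | 6·6 = 36
R: 3·2+5·0+5·6+1·0 = 36 | 6·6 = 36
A: 3·0+5·0+5·1+1·1 = 6 | 6·1 = 6
J: 3·0+5·2+5·4+1·0 = 30 | 6·5 = 30
Z: 3·0+5·8+5·0+1·8 = 48 | 6·8 = 48
gcd(3,5,5,1,6) = 1

Coefficients: [3, 5, 5, 1, 6]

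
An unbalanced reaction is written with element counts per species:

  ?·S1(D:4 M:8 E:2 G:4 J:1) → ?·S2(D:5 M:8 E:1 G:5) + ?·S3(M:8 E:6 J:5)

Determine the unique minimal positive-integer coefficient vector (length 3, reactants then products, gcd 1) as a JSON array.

Coefficients: [5, 4, 1]

D: 5·4 = 20 | 4·5+1·0 = 20
M: 5·8 = 40 | 4·8+1·8 = 40
E: 5·2 = 10 | 4·1+1·6 = 10
G: 5·4 = 20 | 4·5+1·0 = 20
J: 5·1 = 5 | 4·0+1·5 = 5
gcd(5,4,1) = 1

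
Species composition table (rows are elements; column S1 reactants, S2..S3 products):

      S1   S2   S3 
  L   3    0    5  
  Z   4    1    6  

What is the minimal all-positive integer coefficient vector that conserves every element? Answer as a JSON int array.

L: 5·3 = 15 | 2·0+3·5 = 15
Z: 5·4 = 20 | 2·1+3·6 = 20
gcd(5,2,3) = 1

Coefficients: [5, 2, 3]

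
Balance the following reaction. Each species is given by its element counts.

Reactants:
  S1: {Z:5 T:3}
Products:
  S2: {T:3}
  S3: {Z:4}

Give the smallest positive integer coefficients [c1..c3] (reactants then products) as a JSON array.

Coefficients: [4, 4, 5]

Z: 4·5 = 20 | 4·0+5·4 = 20
T: 4·3 = 12 | 4·3+5·0 = 12
gcd(4,4,5) = 1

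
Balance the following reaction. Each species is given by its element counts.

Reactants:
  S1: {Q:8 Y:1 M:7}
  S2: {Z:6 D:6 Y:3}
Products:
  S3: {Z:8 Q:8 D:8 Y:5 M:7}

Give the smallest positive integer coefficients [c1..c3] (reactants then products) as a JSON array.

Coefficients: [3, 4, 3]

Z: 3·0+4·6 = 24 | 3·8 = 24
Q: 3·8+4·0 = 24 | 3·8 = 24
D: 3·0+4·6 = 24 | 3·8 = 24
Y: 3·1+4·3 = 15 | 3·5 = 15
M: 3·7+4·0 = 21 | 3·7 = 21
gcd(3,4,3) = 1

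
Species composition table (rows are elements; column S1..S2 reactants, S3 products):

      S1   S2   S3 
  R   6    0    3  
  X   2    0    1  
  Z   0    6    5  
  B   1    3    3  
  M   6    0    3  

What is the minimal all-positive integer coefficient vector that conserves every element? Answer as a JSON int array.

R: 3·6+5·0 = 18 | 6·3 = 18
X: 3·2+5·0 = 6 | 6·1 = 6
Z: 3·0+5·6 = 30 | 6·5 = 30
B: 3·1+5·3 = 18 | 6·3 = 18
M: 3·6+5·0 = 18 | 6·3 = 18
gcd(3,5,6) = 1

Coefficients: [3, 5, 6]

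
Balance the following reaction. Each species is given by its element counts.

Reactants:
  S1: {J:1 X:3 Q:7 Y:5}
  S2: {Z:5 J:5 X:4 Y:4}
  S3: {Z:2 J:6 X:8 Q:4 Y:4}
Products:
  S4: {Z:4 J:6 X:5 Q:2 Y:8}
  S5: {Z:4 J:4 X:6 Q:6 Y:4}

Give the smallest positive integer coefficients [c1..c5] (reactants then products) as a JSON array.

Coefficients: [4, 6, 1, 4, 4]

Z: 4·0+6·5+1·2 = 32 | 4·4+4·4 = 32
J: 4·1+6·5+1·6 = 40 | 4·6+4·4 = 40
X: 4·3+6·4+1·8 = 44 | 4·5+4·6 = 44
Q: 4·7+6·0+1·4 = 32 | 4·2+4·6 = 32
Y: 4·5+6·4+1·4 = 48 | 4·8+4·4 = 48
gcd(4,6,1,4,4) = 1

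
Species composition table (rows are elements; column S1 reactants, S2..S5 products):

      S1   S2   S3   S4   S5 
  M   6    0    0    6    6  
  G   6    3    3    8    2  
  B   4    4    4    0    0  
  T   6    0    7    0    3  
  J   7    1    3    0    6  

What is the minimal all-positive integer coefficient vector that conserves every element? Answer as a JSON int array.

Coefficients: [6, 3, 3, 1, 5]

M: 6·6 = 36 | 3·0+3·0+1·6+5·6 = 36
G: 6·6 = 36 | 3·3+3·3+1·8+5·2 = 36
B: 6·4 = 24 | 3·4+3·4+1·0+5·0 = 24
T: 6·6 = 36 | 3·0+3·7+1·0+5·3 = 36
J: 6·7 = 42 | 3·1+3·3+1·0+5·6 = 42
gcd(6,3,3,1,5) = 1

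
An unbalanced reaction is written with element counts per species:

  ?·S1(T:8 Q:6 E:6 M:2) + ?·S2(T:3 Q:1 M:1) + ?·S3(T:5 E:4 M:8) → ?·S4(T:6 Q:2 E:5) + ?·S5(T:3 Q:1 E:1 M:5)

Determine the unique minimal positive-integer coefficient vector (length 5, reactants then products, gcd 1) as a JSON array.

T: 1·8+2·3+2·5 = 24 | 2·6+4·3 = 24
Q: 1·6+2·1+2·0 = 8 | 2·2+4·1 = 8
E: 1·6+2·0+2·4 = 14 | 2·5+4·1 = 14
M: 1·2+2·1+2·8 = 20 | 2·0+4·5 = 20
gcd(1,2,2,2,4) = 1

Coefficients: [1, 2, 2, 2, 4]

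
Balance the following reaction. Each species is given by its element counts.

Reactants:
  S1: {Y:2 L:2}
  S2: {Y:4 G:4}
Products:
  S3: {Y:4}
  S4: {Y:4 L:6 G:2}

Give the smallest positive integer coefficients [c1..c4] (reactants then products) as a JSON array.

Coefficients: [6, 1, 2, 2]

Y: 6·2+1·4 = 16 | 2·4+2·4 = 16
L: 6·2+1·0 = 12 | 2·0+2·6 = 12
G: 6·0+1·4 = 4 | 2·0+2·2 = 4
gcd(6,1,2,2) = 1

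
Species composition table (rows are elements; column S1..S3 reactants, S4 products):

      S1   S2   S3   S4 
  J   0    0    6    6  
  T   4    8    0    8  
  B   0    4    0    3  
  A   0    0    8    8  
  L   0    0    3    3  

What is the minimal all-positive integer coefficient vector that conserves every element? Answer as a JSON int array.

J: 2·0+3·0+4·6 = 24 | 4·6 = 24
T: 2·4+3·8+4·0 = 32 | 4·8 = 32
B: 2·0+3·4+4·0 = 12 | 4·3 = 12
A: 2·0+3·0+4·8 = 32 | 4·8 = 32
L: 2·0+3·0+4·3 = 12 | 4·3 = 12
gcd(2,3,4,4) = 1

Coefficients: [2, 3, 4, 4]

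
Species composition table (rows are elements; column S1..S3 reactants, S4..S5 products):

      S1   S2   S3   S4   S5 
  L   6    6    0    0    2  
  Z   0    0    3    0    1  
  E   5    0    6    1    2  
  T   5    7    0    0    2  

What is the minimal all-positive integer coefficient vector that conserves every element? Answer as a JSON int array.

Coefficients: [1, 1, 2, 5, 6]

L: 1·6+1·6+2·0 = 12 | 5·0+6·2 = 12
Z: 1·0+1·0+2·3 = 6 | 5·0+6·1 = 6
E: 1·5+1·0+2·6 = 17 | 5·1+6·2 = 17
T: 1·5+1·7+2·0 = 12 | 5·0+6·2 = 12
gcd(1,1,2,5,6) = 1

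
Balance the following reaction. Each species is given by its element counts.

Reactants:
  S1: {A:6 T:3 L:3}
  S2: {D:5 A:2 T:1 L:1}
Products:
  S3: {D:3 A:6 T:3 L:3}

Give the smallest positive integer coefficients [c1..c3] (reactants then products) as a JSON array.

Coefficients: [4, 3, 5]

D: 4·0+3·5 = 15 | 5·3 = 15
A: 4·6+3·2 = 30 | 5·6 = 30
T: 4·3+3·1 = 15 | 5·3 = 15
L: 4·3+3·1 = 15 | 5·3 = 15
gcd(4,3,5) = 1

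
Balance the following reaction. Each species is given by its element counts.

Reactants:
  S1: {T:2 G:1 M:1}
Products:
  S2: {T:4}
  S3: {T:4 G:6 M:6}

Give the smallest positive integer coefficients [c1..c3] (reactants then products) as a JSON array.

T: 6·2 = 12 | 2·4+1·4 = 12
G: 6·1 = 6 | 2·0+1·6 = 6
M: 6·1 = 6 | 2·0+1·6 = 6
gcd(6,2,1) = 1

Coefficients: [6, 2, 1]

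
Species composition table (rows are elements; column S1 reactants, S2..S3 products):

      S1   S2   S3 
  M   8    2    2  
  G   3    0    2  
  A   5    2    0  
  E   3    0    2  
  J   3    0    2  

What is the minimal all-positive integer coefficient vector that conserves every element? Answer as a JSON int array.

Coefficients: [2, 5, 3]

M: 2·8 = 16 | 5·2+3·2 = 16
G: 2·3 = 6 | 5·0+3·2 = 6
A: 2·5 = 10 | 5·2+3·0 = 10
E: 2·3 = 6 | 5·0+3·2 = 6
J: 2·3 = 6 | 5·0+3·2 = 6
gcd(2,5,3) = 1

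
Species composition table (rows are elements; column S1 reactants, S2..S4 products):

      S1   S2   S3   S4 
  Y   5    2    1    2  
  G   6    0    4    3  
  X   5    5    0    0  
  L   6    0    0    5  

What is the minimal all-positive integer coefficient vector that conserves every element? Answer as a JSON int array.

Coefficients: [5, 5, 3, 6]

Y: 5·5 = 25 | 5·2+3·1+6·2 = 25
G: 5·6 = 30 | 5·0+3·4+6·3 = 30
X: 5·5 = 25 | 5·5+3·0+6·0 = 25
L: 5·6 = 30 | 5·0+3·0+6·5 = 30
gcd(5,5,3,6) = 1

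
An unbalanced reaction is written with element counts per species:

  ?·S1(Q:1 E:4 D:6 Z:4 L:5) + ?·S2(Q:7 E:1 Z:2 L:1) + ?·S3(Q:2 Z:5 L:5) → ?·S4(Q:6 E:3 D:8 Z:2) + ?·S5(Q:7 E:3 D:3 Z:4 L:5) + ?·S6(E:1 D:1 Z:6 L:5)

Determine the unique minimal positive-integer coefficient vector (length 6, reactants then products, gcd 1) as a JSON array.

Q: 5·1+5·7+4·2 = 48 | 1·6+6·7+4·0 = 48
E: 5·4+5·1+4·0 = 25 | 1·3+6·3+4·1 = 25
D: 5·6+5·0+4·0 = 30 | 1·8+6·3+4·1 = 30
Z: 5·4+5·2+4·5 = 50 | 1·2+6·4+4·6 = 50
L: 5·5+5·1+4·5 = 50 | 1·0+6·5+4·5 = 50
gcd(5,5,4,1,6,4) = 1

Coefficients: [5, 5, 4, 1, 6, 4]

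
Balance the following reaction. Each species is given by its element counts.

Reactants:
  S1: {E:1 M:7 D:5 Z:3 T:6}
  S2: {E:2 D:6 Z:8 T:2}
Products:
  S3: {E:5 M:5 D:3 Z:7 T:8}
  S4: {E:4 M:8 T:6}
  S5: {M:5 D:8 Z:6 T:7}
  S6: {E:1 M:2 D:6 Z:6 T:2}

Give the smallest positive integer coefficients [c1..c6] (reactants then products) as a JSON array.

E: 5·1+5·2 = 15 | 1·5+1·4+2·0+6·1 = 15
M: 5·7+5·0 = 35 | 1·5+1·8+2·5+6·2 = 35
D: 5·5+5·6 = 55 | 1·3+1·0+2·8+6·6 = 55
Z: 5·3+5·8 = 55 | 1·7+1·0+2·6+6·6 = 55
T: 5·6+5·2 = 40 | 1·8+1·6+2·7+6·2 = 40
gcd(5,5,1,1,2,6) = 1

Coefficients: [5, 5, 1, 1, 2, 6]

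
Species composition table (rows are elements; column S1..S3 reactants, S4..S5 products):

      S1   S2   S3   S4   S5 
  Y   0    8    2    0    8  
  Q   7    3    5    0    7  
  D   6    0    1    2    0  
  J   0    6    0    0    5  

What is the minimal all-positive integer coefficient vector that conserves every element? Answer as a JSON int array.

Coefficients: [1, 5, 4, 5, 6]

Y: 1·0+5·8+4·2 = 48 | 5·0+6·8 = 48
Q: 1·7+5·3+4·5 = 42 | 5·0+6·7 = 42
D: 1·6+5·0+4·1 = 10 | 5·2+6·0 = 10
J: 1·0+5·6+4·0 = 30 | 5·0+6·5 = 30
gcd(1,5,4,5,6) = 1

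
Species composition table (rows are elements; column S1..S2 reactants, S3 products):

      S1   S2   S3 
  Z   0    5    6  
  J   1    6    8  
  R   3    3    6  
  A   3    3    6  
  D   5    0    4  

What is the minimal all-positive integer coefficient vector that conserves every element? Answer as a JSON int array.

Z: 4·0+6·5 = 30 | 5·6 = 30
J: 4·1+6·6 = 40 | 5·8 = 40
R: 4·3+6·3 = 30 | 5·6 = 30
A: 4·3+6·3 = 30 | 5·6 = 30
D: 4·5+6·0 = 20 | 5·4 = 20
gcd(4,6,5) = 1

Coefficients: [4, 6, 5]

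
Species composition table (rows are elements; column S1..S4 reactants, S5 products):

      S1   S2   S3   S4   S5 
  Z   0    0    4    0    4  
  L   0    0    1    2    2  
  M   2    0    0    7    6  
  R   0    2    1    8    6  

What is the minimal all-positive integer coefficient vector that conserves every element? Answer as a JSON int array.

Z: 5·0+2·0+4·4+2·0 = 16 | 4·4 = 16
L: 5·0+2·0+4·1+2·2 = 8 | 4·2 = 8
M: 5·2+2·0+4·0+2·7 = 24 | 4·6 = 24
R: 5·0+2·2+4·1+2·8 = 24 | 4·6 = 24
gcd(5,2,4,2,4) = 1

Coefficients: [5, 2, 4, 2, 4]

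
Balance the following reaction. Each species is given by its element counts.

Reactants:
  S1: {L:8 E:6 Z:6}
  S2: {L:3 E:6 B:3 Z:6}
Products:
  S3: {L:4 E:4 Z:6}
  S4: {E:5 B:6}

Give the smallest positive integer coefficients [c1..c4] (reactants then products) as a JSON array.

Coefficients: [1, 4, 5, 2]

L: 1·8+4·3 = 20 | 5·4+2·0 = 20
E: 1·6+4·6 = 30 | 5·4+2·5 = 30
B: 1·0+4·3 = 12 | 5·0+2·6 = 12
Z: 1·6+4·6 = 30 | 5·6+2·0 = 30
gcd(1,4,5,2) = 1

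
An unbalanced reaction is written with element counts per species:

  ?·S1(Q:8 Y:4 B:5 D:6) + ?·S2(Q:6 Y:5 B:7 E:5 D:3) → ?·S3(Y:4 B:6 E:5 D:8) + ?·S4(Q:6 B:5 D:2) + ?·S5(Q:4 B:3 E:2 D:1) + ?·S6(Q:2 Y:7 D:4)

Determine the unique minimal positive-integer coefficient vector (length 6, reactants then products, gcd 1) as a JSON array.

Coefficients: [6, 3, 1, 6, 5, 5]

Q: 6·8+3·6 = 66 | 1·0+6·6+5·4+5·2 = 66
Y: 6·4+3·5 = 39 | 1·4+6·0+5·0+5·7 = 39
B: 6·5+3·7 = 51 | 1·6+6·5+5·3+5·0 = 51
E: 6·0+3·5 = 15 | 1·5+6·0+5·2+5·0 = 15
D: 6·6+3·3 = 45 | 1·8+6·2+5·1+5·4 = 45
gcd(6,3,1,6,5,5) = 1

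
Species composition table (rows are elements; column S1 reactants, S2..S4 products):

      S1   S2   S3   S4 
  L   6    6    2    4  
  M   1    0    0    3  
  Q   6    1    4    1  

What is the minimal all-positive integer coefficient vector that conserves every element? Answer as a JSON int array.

Coefficients: [3, 1, 4, 1]

L: 3·6 = 18 | 1·6+4·2+1·4 = 18
M: 3·1 = 3 | 1·0+4·0+1·3 = 3
Q: 3·6 = 18 | 1·1+4·4+1·1 = 18
gcd(3,1,4,1) = 1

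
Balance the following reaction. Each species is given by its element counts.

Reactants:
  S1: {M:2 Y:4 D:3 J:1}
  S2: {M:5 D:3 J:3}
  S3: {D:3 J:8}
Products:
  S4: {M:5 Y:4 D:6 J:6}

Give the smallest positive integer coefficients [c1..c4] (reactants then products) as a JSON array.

Coefficients: [5, 3, 2, 5]

M: 5·2+3·5+2·0 = 25 | 5·5 = 25
Y: 5·4+3·0+2·0 = 20 | 5·4 = 20
D: 5·3+3·3+2·3 = 30 | 5·6 = 30
J: 5·1+3·3+2·8 = 30 | 5·6 = 30
gcd(5,3,2,5) = 1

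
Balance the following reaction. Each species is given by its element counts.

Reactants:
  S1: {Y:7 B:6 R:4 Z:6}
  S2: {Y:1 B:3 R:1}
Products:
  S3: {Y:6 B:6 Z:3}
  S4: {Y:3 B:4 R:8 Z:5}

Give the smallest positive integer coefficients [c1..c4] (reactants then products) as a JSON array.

Coefficients: [5, 4, 5, 3]

Y: 5·7+4·1 = 39 | 5·6+3·3 = 39
B: 5·6+4·3 = 42 | 5·6+3·4 = 42
R: 5·4+4·1 = 24 | 5·0+3·8 = 24
Z: 5·6+4·0 = 30 | 5·3+3·5 = 30
gcd(5,4,5,3) = 1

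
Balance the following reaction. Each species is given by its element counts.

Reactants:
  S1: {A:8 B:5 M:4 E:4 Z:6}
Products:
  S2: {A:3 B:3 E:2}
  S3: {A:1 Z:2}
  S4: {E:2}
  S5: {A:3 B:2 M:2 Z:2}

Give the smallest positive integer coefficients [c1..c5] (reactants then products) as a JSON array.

Coefficients: [3, 1, 3, 5, 6]

A: 3·8 = 24 | 1·3+3·1+5·0+6·3 = 24
B: 3·5 = 15 | 1·3+3·0+5·0+6·2 = 15
M: 3·4 = 12 | 1·0+3·0+5·0+6·2 = 12
E: 3·4 = 12 | 1·2+3·0+5·2+6·0 = 12
Z: 3·6 = 18 | 1·0+3·2+5·0+6·2 = 18
gcd(3,1,3,5,6) = 1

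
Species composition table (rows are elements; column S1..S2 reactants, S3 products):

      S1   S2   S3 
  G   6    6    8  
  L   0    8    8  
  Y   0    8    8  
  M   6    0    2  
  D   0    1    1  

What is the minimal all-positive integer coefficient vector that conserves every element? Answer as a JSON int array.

Coefficients: [1, 3, 3]

G: 1·6+3·6 = 24 | 3·8 = 24
L: 1·0+3·8 = 24 | 3·8 = 24
Y: 1·0+3·8 = 24 | 3·8 = 24
M: 1·6+3·0 = 6 | 3·2 = 6
D: 1·0+3·1 = 3 | 3·1 = 3
gcd(1,3,3) = 1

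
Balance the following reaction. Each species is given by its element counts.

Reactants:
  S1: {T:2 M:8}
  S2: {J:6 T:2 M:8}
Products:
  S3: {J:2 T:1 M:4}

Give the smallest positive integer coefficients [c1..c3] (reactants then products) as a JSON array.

Coefficients: [1, 2, 6]

J: 1·0+2·6 = 12 | 6·2 = 12
T: 1·2+2·2 = 6 | 6·1 = 6
M: 1·8+2·8 = 24 | 6·4 = 24
gcd(1,2,6) = 1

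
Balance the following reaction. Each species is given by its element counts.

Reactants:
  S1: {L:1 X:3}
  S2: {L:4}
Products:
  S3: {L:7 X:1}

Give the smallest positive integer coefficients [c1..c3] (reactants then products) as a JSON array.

L: 1·1+5·4 = 21 | 3·7 = 21
X: 1·3+5·0 = 3 | 3·1 = 3
gcd(1,5,3) = 1

Coefficients: [1, 5, 3]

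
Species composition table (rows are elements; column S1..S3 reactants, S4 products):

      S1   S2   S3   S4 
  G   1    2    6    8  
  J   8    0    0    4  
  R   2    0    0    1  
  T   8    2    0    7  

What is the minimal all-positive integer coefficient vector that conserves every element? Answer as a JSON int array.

G: 2·1+6·2+3·6 = 32 | 4·8 = 32
J: 2·8+6·0+3·0 = 16 | 4·4 = 16
R: 2·2+6·0+3·0 = 4 | 4·1 = 4
T: 2·8+6·2+3·0 = 28 | 4·7 = 28
gcd(2,6,3,4) = 1

Coefficients: [2, 6, 3, 4]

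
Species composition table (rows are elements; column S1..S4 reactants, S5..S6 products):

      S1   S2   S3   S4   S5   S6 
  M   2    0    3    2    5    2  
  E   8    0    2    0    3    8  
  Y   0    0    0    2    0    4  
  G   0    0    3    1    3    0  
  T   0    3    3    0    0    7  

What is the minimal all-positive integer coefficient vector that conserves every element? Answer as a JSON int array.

Coefficients: [4, 5, 2, 6, 4, 3]

M: 4·2+5·0+2·3+6·2 = 26 | 4·5+3·2 = 26
E: 4·8+5·0+2·2+6·0 = 36 | 4·3+3·8 = 36
Y: 4·0+5·0+2·0+6·2 = 12 | 4·0+3·4 = 12
G: 4·0+5·0+2·3+6·1 = 12 | 4·3+3·0 = 12
T: 4·0+5·3+2·3+6·0 = 21 | 4·0+3·7 = 21
gcd(4,5,2,6,4,3) = 1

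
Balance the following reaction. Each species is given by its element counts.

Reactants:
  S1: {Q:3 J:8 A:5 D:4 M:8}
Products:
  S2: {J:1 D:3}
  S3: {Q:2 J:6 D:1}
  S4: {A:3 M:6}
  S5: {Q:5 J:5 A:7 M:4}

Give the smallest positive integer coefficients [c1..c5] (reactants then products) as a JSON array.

Q: 5·3 = 15 | 5·0+5·2+6·0+1·5 = 15
J: 5·8 = 40 | 5·1+5·6+6·0+1·5 = 40
A: 5·5 = 25 | 5·0+5·0+6·3+1·7 = 25
D: 5·4 = 20 | 5·3+5·1+6·0+1·0 = 20
M: 5·8 = 40 | 5·0+5·0+6·6+1·4 = 40
gcd(5,5,5,6,1) = 1

Coefficients: [5, 5, 5, 6, 1]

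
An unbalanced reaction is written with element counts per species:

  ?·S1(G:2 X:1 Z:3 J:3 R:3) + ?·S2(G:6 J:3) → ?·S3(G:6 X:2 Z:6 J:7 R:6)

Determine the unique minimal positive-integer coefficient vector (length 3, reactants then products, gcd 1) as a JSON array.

Coefficients: [6, 1, 3]

G: 6·2+1·6 = 18 | 3·6 = 18
X: 6·1+1·0 = 6 | 3·2 = 6
Z: 6·3+1·0 = 18 | 3·6 = 18
J: 6·3+1·3 = 21 | 3·7 = 21
R: 6·3+1·0 = 18 | 3·6 = 18
gcd(6,1,3) = 1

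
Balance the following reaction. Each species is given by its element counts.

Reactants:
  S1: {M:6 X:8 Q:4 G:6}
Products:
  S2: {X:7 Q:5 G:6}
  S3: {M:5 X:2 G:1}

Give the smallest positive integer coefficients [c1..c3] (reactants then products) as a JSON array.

Coefficients: [5, 4, 6]

M: 5·6 = 30 | 4·0+6·5 = 30
X: 5·8 = 40 | 4·7+6·2 = 40
Q: 5·4 = 20 | 4·5+6·0 = 20
G: 5·6 = 30 | 4·6+6·1 = 30
gcd(5,4,6) = 1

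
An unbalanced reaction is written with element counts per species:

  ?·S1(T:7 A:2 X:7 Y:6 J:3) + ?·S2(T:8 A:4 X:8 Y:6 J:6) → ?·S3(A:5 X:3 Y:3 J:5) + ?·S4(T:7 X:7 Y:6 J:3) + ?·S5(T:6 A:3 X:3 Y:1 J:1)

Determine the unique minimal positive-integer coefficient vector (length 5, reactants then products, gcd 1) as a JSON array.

Coefficients: [4, 4, 3, 6, 3]

T: 4·7+4·8 = 60 | 3·0+6·7+3·6 = 60
A: 4·2+4·4 = 24 | 3·5+6·0+3·3 = 24
X: 4·7+4·8 = 60 | 3·3+6·7+3·3 = 60
Y: 4·6+4·6 = 48 | 3·3+6·6+3·1 = 48
J: 4·3+4·6 = 36 | 3·5+6·3+3·1 = 36
gcd(4,4,3,6,3) = 1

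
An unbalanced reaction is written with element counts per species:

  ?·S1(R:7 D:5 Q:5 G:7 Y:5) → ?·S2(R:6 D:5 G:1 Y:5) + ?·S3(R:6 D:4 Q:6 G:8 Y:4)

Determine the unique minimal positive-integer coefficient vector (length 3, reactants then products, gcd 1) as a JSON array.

R: 6·7 = 42 | 2·6+5·6 = 42
D: 6·5 = 30 | 2·5+5·4 = 30
Q: 6·5 = 30 | 2·0+5·6 = 30
G: 6·7 = 42 | 2·1+5·8 = 42
Y: 6·5 = 30 | 2·5+5·4 = 30
gcd(6,2,5) = 1

Coefficients: [6, 2, 5]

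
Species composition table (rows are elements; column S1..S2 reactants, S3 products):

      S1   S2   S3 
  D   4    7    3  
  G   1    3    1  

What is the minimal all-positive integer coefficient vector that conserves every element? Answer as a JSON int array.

Coefficients: [2, 1, 5]

D: 2·4+1·7 = 15 | 5·3 = 15
G: 2·1+1·3 = 5 | 5·1 = 5
gcd(2,1,5) = 1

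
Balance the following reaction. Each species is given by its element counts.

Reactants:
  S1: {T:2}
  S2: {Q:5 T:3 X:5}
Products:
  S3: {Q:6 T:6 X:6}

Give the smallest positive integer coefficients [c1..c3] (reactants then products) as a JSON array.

Coefficients: [6, 6, 5]

Q: 6·0+6·5 = 30 | 5·6 = 30
T: 6·2+6·3 = 30 | 5·6 = 30
X: 6·0+6·5 = 30 | 5·6 = 30
gcd(6,6,5) = 1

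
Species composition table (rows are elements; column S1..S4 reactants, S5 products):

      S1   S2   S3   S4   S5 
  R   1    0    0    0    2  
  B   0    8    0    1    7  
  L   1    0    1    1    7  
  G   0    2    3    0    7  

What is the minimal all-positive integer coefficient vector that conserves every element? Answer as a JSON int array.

Coefficients: [4, 1, 4, 6, 2]

R: 4·1+1·0+4·0+6·0 = 4 | 2·2 = 4
B: 4·0+1·8+4·0+6·1 = 14 | 2·7 = 14
L: 4·1+1·0+4·1+6·1 = 14 | 2·7 = 14
G: 4·0+1·2+4·3+6·0 = 14 | 2·7 = 14
gcd(4,1,4,6,2) = 1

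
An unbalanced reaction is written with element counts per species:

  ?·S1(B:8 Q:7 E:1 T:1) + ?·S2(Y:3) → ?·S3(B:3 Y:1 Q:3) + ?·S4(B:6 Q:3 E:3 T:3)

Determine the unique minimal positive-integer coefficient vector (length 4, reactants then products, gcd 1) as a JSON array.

B: 3·8+2·0 = 24 | 6·3+1·6 = 24
Y: 3·0+2·3 = 6 | 6·1+1·0 = 6
Q: 3·7+2·0 = 21 | 6·3+1·3 = 21
E: 3·1+2·0 = 3 | 6·0+1·3 = 3
T: 3·1+2·0 = 3 | 6·0+1·3 = 3
gcd(3,2,6,1) = 1

Coefficients: [3, 2, 6, 1]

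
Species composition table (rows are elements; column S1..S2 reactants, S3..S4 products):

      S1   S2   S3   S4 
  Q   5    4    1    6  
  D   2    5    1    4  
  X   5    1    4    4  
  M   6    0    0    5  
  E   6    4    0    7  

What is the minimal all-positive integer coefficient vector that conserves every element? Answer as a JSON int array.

Coefficients: [5, 3, 1, 6]

Q: 5·5+3·4 = 37 | 1·1+6·6 = 37
D: 5·2+3·5 = 25 | 1·1+6·4 = 25
X: 5·5+3·1 = 28 | 1·4+6·4 = 28
M: 5·6+3·0 = 30 | 1·0+6·5 = 30
E: 5·6+3·4 = 42 | 1·0+6·7 = 42
gcd(5,3,1,6) = 1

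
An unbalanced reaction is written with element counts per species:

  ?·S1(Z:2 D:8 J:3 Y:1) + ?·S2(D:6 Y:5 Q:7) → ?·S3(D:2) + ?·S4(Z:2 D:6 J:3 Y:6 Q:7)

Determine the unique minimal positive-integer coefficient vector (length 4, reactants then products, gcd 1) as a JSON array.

Z: 1·2+1·0 = 2 | 4·0+1·2 = 2
D: 1·8+1·6 = 14 | 4·2+1·6 = 14
J: 1·3+1·0 = 3 | 4·0+1·3 = 3
Y: 1·1+1·5 = 6 | 4·0+1·6 = 6
Q: 1·0+1·7 = 7 | 4·0+1·7 = 7
gcd(1,1,4,1) = 1

Coefficients: [1, 1, 4, 1]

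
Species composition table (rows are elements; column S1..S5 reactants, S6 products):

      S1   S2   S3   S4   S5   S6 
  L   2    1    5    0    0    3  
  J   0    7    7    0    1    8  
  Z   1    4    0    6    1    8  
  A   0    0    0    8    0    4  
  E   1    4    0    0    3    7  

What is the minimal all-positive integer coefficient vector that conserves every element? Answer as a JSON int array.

Coefficients: [4, 5, 1, 3, 6, 6]

L: 4·2+5·1+1·5+3·0+6·0 = 18 | 6·3 = 18
J: 4·0+5·7+1·7+3·0+6·1 = 48 | 6·8 = 48
Z: 4·1+5·4+1·0+3·6+6·1 = 48 | 6·8 = 48
A: 4·0+5·0+1·0+3·8+6·0 = 24 | 6·4 = 24
E: 4·1+5·4+1·0+3·0+6·3 = 42 | 6·7 = 42
gcd(4,5,1,3,6,6) = 1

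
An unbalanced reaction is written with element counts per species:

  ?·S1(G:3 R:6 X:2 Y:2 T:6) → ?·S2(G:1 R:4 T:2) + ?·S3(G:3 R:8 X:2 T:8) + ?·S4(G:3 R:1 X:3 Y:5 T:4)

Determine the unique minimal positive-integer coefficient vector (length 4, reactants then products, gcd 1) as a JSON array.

Coefficients: [5, 3, 2, 2]

G: 5·3 = 15 | 3·1+2·3+2·3 = 15
R: 5·6 = 30 | 3·4+2·8+2·1 = 30
X: 5·2 = 10 | 3·0+2·2+2·3 = 10
Y: 5·2 = 10 | 3·0+2·0+2·5 = 10
T: 5·6 = 30 | 3·2+2·8+2·4 = 30
gcd(5,3,2,2) = 1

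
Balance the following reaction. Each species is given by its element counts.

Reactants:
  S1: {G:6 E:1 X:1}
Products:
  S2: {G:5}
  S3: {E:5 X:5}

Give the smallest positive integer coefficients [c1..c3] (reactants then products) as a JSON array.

Coefficients: [5, 6, 1]

G: 5·6 = 30 | 6·5+1·0 = 30
E: 5·1 = 5 | 6·0+1·5 = 5
X: 5·1 = 5 | 6·0+1·5 = 5
gcd(5,6,1) = 1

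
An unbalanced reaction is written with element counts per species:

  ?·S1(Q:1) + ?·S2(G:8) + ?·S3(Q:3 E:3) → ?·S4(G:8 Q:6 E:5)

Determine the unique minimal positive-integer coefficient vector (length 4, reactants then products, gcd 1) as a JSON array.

G: 3·0+3·8+5·0 = 24 | 3·8 = 24
Q: 3·1+3·0+5·3 = 18 | 3·6 = 18
E: 3·0+3·0+5·3 = 15 | 3·5 = 15
gcd(3,3,5,3) = 1

Coefficients: [3, 3, 5, 3]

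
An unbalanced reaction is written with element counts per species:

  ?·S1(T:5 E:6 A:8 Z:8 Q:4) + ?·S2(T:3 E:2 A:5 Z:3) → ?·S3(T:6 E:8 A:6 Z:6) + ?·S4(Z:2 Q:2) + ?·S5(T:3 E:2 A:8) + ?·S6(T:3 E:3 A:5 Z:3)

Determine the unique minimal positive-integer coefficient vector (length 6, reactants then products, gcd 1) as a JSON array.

Coefficients: [3, 2, 1, 6, 1, 4]

T: 3·5+2·3 = 21 | 1·6+6·0+1·3+4·3 = 21
E: 3·6+2·2 = 22 | 1·8+6·0+1·2+4·3 = 22
A: 3·8+2·5 = 34 | 1·6+6·0+1·8+4·5 = 34
Z: 3·8+2·3 = 30 | 1·6+6·2+1·0+4·3 = 30
Q: 3·4+2·0 = 12 | 1·0+6·2+1·0+4·0 = 12
gcd(3,2,1,6,1,4) = 1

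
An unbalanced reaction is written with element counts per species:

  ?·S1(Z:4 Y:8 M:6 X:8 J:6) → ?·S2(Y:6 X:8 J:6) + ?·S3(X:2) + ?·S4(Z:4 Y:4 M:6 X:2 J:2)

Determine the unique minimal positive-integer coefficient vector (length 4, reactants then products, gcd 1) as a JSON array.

Coefficients: [3, 2, 1, 3]

Z: 3·4 = 12 | 2·0+1·0+3·4 = 12
Y: 3·8 = 24 | 2·6+1·0+3·4 = 24
M: 3·6 = 18 | 2·0+1·0+3·6 = 18
X: 3·8 = 24 | 2·8+1·2+3·2 = 24
J: 3·6 = 18 | 2·6+1·0+3·2 = 18
gcd(3,2,1,3) = 1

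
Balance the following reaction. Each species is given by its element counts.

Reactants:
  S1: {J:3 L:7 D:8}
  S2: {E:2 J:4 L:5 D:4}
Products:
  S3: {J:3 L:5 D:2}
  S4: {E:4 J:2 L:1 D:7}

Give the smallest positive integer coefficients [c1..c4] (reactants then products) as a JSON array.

E: 1·0+4·2 = 8 | 5·0+2·4 = 8
J: 1·3+4·4 = 19 | 5·3+2·2 = 19
L: 1·7+4·5 = 27 | 5·5+2·1 = 27
D: 1·8+4·4 = 24 | 5·2+2·7 = 24
gcd(1,4,5,2) = 1

Coefficients: [1, 4, 5, 2]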